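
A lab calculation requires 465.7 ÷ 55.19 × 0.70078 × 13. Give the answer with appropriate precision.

77

465.7 ÷ 55.19 × 0.70078 × 13 = 76.8724804856…
Multiplication/division keeps the fewest significant figures: 465.7 → 4 s.f., 55.19 → 4 s.f., 0.70078 → 5 s.f., 13 → 2 s.f.; limit is 2.
Rounded to 2 significant figures: 77.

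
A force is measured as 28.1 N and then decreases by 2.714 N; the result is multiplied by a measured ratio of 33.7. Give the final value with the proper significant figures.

856 N

28.1 N − 2.714 N = 25.386 N; the difference is limited to 1 decimal place (3 s.f.).
Carrying full precision, 25.386 × 33.7 = 855.5082 N; 33.7 has 3 s.f., so the result keeps min(3, 3) = 3 s.f.
Rounded to 3 significant figures: 856 N.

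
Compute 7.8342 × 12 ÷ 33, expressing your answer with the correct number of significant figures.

7.8342 × 12 ÷ 33 = 2.8488
Multiplication/division keeps the fewest significant figures: 7.8342 → 5 s.f., 12 → 2 s.f., 33 → 2 s.f.; limit is 2.
Rounded to 2 significant figures: 2.8.

2.8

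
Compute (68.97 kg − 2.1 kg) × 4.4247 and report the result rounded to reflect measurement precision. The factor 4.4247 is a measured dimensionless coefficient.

68.97 kg − 2.1 kg = 66.87 kg; the difference is limited to 1 decimal place (3 s.f.).
Carrying full precision, 66.87 × 4.4247 = 295.879689 kg; 4.4247 has 5 s.f., so the result keeps min(3, 5) = 3 s.f.
Rounded to 3 significant figures: 296 kg.

296 kg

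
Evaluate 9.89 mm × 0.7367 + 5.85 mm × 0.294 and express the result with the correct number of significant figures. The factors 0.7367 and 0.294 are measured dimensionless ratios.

9.89 × 0.7367 = 7.285963 → 7.29 mm (3 s.f., last digit at the 10^-2 place).
5.85 × 0.294 = 1.7199 → 1.72 mm (3 s.f., last digit at the 10^-2 place).
Sum: 9.005863 mm; keep the coarser place, 10^-2.
Result: 9.01 mm.

9.01 mm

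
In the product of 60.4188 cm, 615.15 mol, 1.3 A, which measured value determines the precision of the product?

60.4188 cm → 6 s.f.; 615.15 mol → 5 s.f.; 1.3 A → 2 s.f.
The fewest is 2 significant figures, from 1.3 A.

1.3 A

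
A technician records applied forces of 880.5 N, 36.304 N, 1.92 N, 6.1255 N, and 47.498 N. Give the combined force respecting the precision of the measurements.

880.5 N + 36.304 N + 1.92 N + 6.1255 N + 47.498 N = 972.3475 N.
Addition/subtraction keeps the fewest decimal places: 880.5 → 1 decimal place, 36.304 → 3 decimal places, 1.92 → 2 decimal places, 6.1255 → 4 decimal places, 47.498 → 3 decimal places; limit is 1.
Rounded to 1 decimal place: 972.3 N.

972.3 N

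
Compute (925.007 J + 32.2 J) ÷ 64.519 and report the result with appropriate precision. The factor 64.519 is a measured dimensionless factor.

14.84 J

925.007 J + 32.2 J = 957.207 J; the sum is limited to 1 decimal place (4 s.f.).
Carrying full precision, 957.207 ÷ 64.519 = 14.8360482959… J; 64.519 has 5 s.f., so the result keeps min(4, 5) = 4 s.f.
Rounded to 4 significant figures: 14.84 J.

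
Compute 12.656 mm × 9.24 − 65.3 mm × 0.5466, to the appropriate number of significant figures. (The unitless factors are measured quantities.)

12.656 × 9.24 = 116.94144 → 117 mm (3 s.f., last digit at the 10^0 place).
65.3 × 0.5466 = 35.69298 → 35.7 mm (3 s.f., last digit at the 10^-1 place).
Difference: 81.24846 mm; keep the coarser place, 10^0.
Result: 81 mm.

81 mm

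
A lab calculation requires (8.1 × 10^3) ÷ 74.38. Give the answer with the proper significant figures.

(8.1 × 10^3) ÷ 74.38 = 108.900242001…
Multiplication/division keeps the fewest significant figures: 8.1 × 10^3 → 2 s.f., 74.38 → 4 s.f.; limit is 2.
Rounded to 2 significant figures: 1.1 × 10^2.

1.1 × 10^2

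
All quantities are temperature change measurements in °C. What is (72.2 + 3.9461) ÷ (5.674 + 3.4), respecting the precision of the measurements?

72.2 + 3.9461 = 76.1461, limited to 1 d.p. → 3 s.f.; 5.674 + 3.4 = 9.074, limited to 1 d.p. → 2 s.f.
Carrying full precision, 76.1461 ÷ 9.074 = 8.39167952391…; keep min(3, 2) = 2 s.f.
Rounded to 2 significant figures: 8.4.

8.4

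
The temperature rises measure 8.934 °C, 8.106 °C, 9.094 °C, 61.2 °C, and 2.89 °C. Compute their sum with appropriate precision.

90.2 °C

8.934 °C + 8.106 °C + 9.094 °C + 61.2 °C + 2.89 °C = 90.224 °C.
Addition/subtraction keeps the fewest decimal places: 8.934 → 3 decimal places, 8.106 → 3 decimal places, 9.094 → 3 decimal places, 61.2 → 1 decimal place, 2.89 → 2 decimal places; limit is 1.
Rounded to 1 decimal place: 90.2 °C.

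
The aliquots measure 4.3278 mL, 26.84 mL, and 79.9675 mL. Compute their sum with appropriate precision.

1.1114 × 10^2 mL

4.3278 mL + 26.84 mL + 79.9675 mL = 111.1353 mL.
Addition/subtraction keeps the fewest decimal places: 4.3278 → 4 decimal places, 26.84 → 2 decimal places, 79.9675 → 4 decimal places; limit is 2.
Rounded to 2 decimal places: 1.1114 × 10^2 mL.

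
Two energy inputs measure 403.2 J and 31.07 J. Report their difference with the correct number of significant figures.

403.2 J − 31.07 J = 372.13 J.
Addition/subtraction keeps the fewest decimal places: 403.2 → 1 decimal place, 31.07 → 2 decimal places; limit is 1.
Rounded to 1 decimal place: 372.1 J.

372.1 J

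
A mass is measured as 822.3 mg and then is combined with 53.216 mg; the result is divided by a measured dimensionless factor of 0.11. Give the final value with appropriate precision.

822.3 mg + 53.216 mg = 875.516 mg; the sum is limited to 1 decimal place (4 s.f.).
Carrying full precision, 875.516 ÷ 0.11 = 7959.23636364… mg; 0.11 has 2 s.f., so the result keeps min(4, 2) = 2 s.f.
Rounded to 2 significant figures: 8.0 × 10³ mg.

8.0 × 10³ mg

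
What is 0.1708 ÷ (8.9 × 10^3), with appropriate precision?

1.9 × 10^-5

0.1708 ÷ (8.9 × 10^3) = 0.000019191011236…
Multiplication/division keeps the fewest significant figures: 0.1708 → 4 s.f., 8.9 × 10^3 → 2 s.f.; limit is 2.
Rounded to 2 significant figures: 1.9 × 10^-5.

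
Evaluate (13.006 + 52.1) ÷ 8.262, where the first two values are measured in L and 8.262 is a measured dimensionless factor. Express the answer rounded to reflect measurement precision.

7.88 L

13.006 L + 52.1 L = 65.106 L; the sum is limited to 1 decimal place (3 s.f.).
Carrying full precision, 65.106 ÷ 8.262 = 7.88017429194… L; 8.262 has 4 s.f., so the result keeps min(3, 4) = 3 s.f.
Rounded to 3 significant figures: 7.88 L.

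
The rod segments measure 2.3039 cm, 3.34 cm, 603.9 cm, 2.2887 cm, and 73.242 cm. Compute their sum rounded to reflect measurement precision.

685.1 cm

2.3039 cm + 3.34 cm + 603.9 cm + 2.2887 cm + 73.242 cm = 685.0746 cm.
Addition/subtraction keeps the fewest decimal places: 2.3039 → 4 decimal places, 3.34 → 2 decimal places, 603.9 → 1 decimal place, 2.2887 → 4 decimal places, 73.242 → 3 decimal places; limit is 1.
Rounded to 1 decimal place: 685.1 cm.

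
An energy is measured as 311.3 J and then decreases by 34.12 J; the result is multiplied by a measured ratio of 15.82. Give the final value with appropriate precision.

311.3 J − 34.12 J = 277.18 J; the difference is limited to 1 decimal place (4 s.f.).
Carrying full precision, 277.18 × 15.82 = 4384.9876 J; 15.82 has 4 s.f., so the result keeps min(4, 4) = 4 s.f.
Rounded to 4 significant figures: 4385 J.

4385 J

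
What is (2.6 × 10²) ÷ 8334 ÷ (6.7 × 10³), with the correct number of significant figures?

4.7 × 10⁻⁶

(2.6 × 10²) ÷ 8334 ÷ (6.7 × 10³) = 0.0000046563439104…
Multiplication/division keeps the fewest significant figures: 2.6 × 10² → 2 s.f., 8334 → 4 s.f., 6.7 × 10³ → 2 s.f.; limit is 2.
Rounded to 2 significant figures: 4.7 × 10⁻⁶.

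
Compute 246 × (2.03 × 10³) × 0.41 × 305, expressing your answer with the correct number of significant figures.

246 × (2.03 × 10³) × 0.41 × 305 = 62447469
Multiplication/division keeps the fewest significant figures: 246 → 3 s.f., 2.03 × 10³ → 3 s.f., 0.41 → 2 s.f., 305 → 3 s.f.; limit is 2.
Rounded to 2 significant figures: 6.2 × 10⁷.

6.2 × 10⁷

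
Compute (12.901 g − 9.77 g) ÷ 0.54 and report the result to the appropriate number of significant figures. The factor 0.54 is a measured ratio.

12.901 g − 9.77 g = 3.131 g; the difference is limited to 2 decimal places (3 s.f.).
Carrying full precision, 3.131 ÷ 0.54 = 5.79814814815… g; 0.54 has 2 s.f., so the result keeps min(3, 2) = 2 s.f.
Rounded to 2 significant figures: 5.8 g.

5.8 g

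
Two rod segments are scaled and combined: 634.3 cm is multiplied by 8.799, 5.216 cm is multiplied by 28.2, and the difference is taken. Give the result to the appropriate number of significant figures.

634.3 × 8.799 = 5581.2057 → 5581 cm (4 s.f., last digit at the 10^0 place).
5.216 × 28.2 = 147.0912 → 147 cm (3 s.f., last digit at the 10^0 place).
Difference: 5434.1145 cm; keep the coarser place, 10^0.
Result: 5434 cm.

5434 cm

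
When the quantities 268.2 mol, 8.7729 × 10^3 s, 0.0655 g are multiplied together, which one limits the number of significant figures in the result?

0.0655 g

268.2 mol → 4 s.f.; 8.7729 × 10^3 s → 5 s.f.; 0.0655 g → 3 s.f.
The fewest is 3 significant figures, from 0.0655 g.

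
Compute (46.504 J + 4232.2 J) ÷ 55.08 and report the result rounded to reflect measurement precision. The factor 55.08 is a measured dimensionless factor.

77.68 J

46.504 J + 4232.2 J = 4278.704 J; the sum is limited to 1 decimal place (5 s.f.).
Carrying full precision, 4278.704 ÷ 55.08 = 77.6816267248… J; 55.08 has 4 s.f., so the result keeps min(5, 4) = 4 s.f.
Rounded to 4 significant figures: 77.68 J.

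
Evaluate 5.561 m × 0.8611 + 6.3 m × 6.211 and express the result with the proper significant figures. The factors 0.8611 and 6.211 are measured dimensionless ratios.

44 m

5.561 × 0.8611 = 4.7885771 → 4.789 m (4 s.f., last digit at the 10^-3 place).
6.3 × 6.211 = 39.1293 → 39 m (2 s.f., last digit at the 10^0 place).
Sum: 43.9178771 m; keep the coarser place, 10^0.
Result: 44 m.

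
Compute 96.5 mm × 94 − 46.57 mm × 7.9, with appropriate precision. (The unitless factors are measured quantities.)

96.5 × 94 = 9071 → 9.1 × 10^3 mm (2 s.f., last digit at the 10^2 place).
46.57 × 7.9 = 367.903 → 3.7 × 10^2 mm (2 s.f., last digit at the 10^1 place).
Difference: 8703.097 mm; keep the coarser place, 10^2.
Result: 8.7 × 10^3 mm.

8.7 × 10^3 mm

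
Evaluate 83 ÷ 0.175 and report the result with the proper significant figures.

4.7 × 10²

83 ÷ 0.175 = 474.285714286…
Multiplication/division keeps the fewest significant figures: 83 → 2 s.f., 0.175 → 3 s.f.; limit is 2.
Rounded to 2 significant figures: 4.7 × 10².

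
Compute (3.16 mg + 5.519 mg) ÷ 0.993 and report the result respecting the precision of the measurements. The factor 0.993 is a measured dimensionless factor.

3.16 mg + 5.519 mg = 8.679 mg; the sum is limited to 2 decimal places (3 s.f.).
Carrying full precision, 8.679 ÷ 0.993 = 8.74018126888… mg; 0.993 has 3 s.f., so the result keeps min(3, 3) = 3 s.f.
Rounded to 3 significant figures: 8.74 mg.

8.74 mg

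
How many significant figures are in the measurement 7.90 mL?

3

7.90: trailing zeros after a decimal point are significant.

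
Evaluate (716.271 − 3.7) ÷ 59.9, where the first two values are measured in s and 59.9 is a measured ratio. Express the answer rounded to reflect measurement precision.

11.9 s

716.271 s − 3.7 s = 712.571 s; the difference is limited to 1 decimal place (4 s.f.).
Carrying full precision, 712.571 ÷ 59.9 = 11.8960100167… s; 59.9 has 3 s.f., so the result keeps min(4, 3) = 3 s.f.
Rounded to 3 significant figures: 11.9 s.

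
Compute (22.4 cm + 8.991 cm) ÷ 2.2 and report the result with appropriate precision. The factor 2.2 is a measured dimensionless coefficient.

14 cm

22.4 cm + 8.991 cm = 31.391 cm; the sum is limited to 1 decimal place (3 s.f.).
Carrying full precision, 31.391 ÷ 2.2 = 14.2686363636… cm; 2.2 has 2 s.f., so the result keeps min(3, 2) = 2 s.f.
Rounded to 2 significant figures: 14 cm.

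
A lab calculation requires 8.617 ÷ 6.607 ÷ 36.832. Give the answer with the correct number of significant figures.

0.03541

8.617 ÷ 6.607 ÷ 36.832 = 0.0354100454498…
Multiplication/division keeps the fewest significant figures: 8.617 → 4 s.f., 6.607 → 4 s.f., 36.832 → 5 s.f.; limit is 4.
Rounded to 4 significant figures: 0.03541.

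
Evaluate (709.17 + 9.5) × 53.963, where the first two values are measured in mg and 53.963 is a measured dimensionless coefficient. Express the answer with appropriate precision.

709.17 mg + 9.5 mg = 718.67 mg; the sum is limited to 1 decimal place (4 s.f.).
Carrying full precision, 718.67 × 53.963 = 38781.58921 mg; 53.963 has 5 s.f., so the result keeps min(4, 5) = 4 s.f.
Rounded to 4 significant figures: 3.878 × 10^4 mg.

3.878 × 10^4 mg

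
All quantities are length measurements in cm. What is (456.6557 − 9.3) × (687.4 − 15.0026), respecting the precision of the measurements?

3.008 × 10⁵ cm²

456.6557 − 9.3 = 447.3557, limited to 1 d.p. → 4 s.f.; 687.4 − 15.0026 = 672.3974, limited to 1 d.p. → 4 s.f.
Carrying full precision, 447.3557 × 672.3974 = 300800.809555…; keep min(4, 4) = 4 s.f.
Rounded to 4 significant figures: 3.008 × 10⁵ cm².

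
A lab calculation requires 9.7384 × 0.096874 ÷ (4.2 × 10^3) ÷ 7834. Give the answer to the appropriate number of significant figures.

9.7384 × 0.096874 ÷ (4.2 × 10^3) ÷ 7834 = 2.86722638073 × 10^-8…
Multiplication/division keeps the fewest significant figures: 9.7384 → 5 s.f., 0.096874 → 5 s.f., 4.2 × 10^3 → 2 s.f., 7834 → 4 s.f.; limit is 2.
Rounded to 2 significant figures: 2.9 × 10^-8.

2.9 × 10^-8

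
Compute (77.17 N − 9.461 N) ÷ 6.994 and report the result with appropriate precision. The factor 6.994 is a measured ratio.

9.681 N

77.17 N − 9.461 N = 67.709 N; the difference is limited to 2 decimal places (4 s.f.).
Carrying full precision, 67.709 ÷ 6.994 = 9.68101229625… N; 6.994 has 4 s.f., so the result keeps min(4, 4) = 4 s.f.
Rounded to 4 significant figures: 9.681 N.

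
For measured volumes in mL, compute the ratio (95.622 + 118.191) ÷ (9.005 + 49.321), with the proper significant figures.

3.6658

95.622 + 118.191 = 213.813, limited to 3 d.p. → 6 s.f.; 9.005 + 49.321 = 58.326, limited to 3 d.p. → 5 s.f.
Carrying full precision, 213.813 ÷ 58.326 = 3.66582656105…; keep min(6, 5) = 5 s.f.
Rounded to 5 significant figures: 3.6658.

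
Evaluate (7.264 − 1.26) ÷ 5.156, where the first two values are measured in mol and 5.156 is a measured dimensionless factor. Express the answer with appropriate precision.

7.264 mol − 1.26 mol = 6.004 mol; the difference is limited to 2 decimal places (3 s.f.).
Carrying full precision, 6.004 ÷ 5.156 = 1.16446858029… mol; 5.156 has 4 s.f., so the result keeps min(3, 4) = 3 s.f.
Rounded to 3 significant figures: 1.16 mol.

1.16 mol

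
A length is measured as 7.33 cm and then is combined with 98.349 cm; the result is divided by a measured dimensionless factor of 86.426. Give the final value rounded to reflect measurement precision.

7.33 cm + 98.349 cm = 105.679 cm; the sum is limited to 2 decimal places (5 s.f.).
Carrying full precision, 105.679 ÷ 86.426 = 1.2227686113… cm; 86.426 has 5 s.f., so the result keeps min(5, 5) = 5 s.f.
Rounded to 5 significant figures: 1.2228 cm.

1.2228 cm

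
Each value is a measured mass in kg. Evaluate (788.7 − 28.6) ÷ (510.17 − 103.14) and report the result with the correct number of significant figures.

788.7 − 28.6 = 760.1, limited to 1 d.p. → 4 s.f.; 510.17 − 103.14 = 407.03, limited to 2 d.p. → 5 s.f.
Carrying full precision, 760.1 ÷ 407.03 = 1.86742991917…; keep min(4, 5) = 4 s.f.
Rounded to 4 significant figures: 1.867.

1.867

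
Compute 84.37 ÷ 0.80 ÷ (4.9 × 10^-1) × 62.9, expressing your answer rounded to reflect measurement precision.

1.4 × 10^4

84.37 ÷ 0.80 ÷ (4.9 × 10^-1) × 62.9 = 13537.9413265…
Multiplication/division keeps the fewest significant figures: 84.37 → 4 s.f., 0.80 → 2 s.f., 4.9 × 10^-1 → 2 s.f., 62.9 → 3 s.f.; limit is 2.
Rounded to 2 significant figures: 1.4 × 10^4.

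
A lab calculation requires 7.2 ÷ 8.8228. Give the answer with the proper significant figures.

0.82

7.2 ÷ 8.8228 = 0.816067461577…
Multiplication/division keeps the fewest significant figures: 7.2 → 2 s.f., 8.8228 → 5 s.f.; limit is 2.
Rounded to 2 significant figures: 0.82.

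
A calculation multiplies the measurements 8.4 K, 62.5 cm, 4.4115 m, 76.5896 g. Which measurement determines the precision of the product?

8.4 K

8.4 K → 2 s.f.; 62.5 cm → 3 s.f.; 4.4115 m → 5 s.f.; 76.5896 g → 6 s.f.
The fewest is 2 significant figures, from 8.4 K.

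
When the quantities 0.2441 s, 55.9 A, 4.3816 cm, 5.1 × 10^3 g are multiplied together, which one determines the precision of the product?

0.2441 s → 4 s.f.; 55.9 A → 3 s.f.; 4.3816 cm → 5 s.f.; 5.1 × 10^3 g → 2 s.f.
The fewest is 2 significant figures, from 5.1 × 10^3 g.

5.1 × 10^3 g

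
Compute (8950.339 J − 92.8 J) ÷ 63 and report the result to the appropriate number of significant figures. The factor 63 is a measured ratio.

8950.339 J − 92.8 J = 8857.539 J; the difference is limited to 1 decimal place (5 s.f.).
Carrying full precision, 8857.539 ÷ 63 = 140.595857143… J; 63 has 2 s.f., so the result keeps min(5, 2) = 2 s.f.
Rounded to 2 significant figures: 1.4 × 10^2 J.

1.4 × 10^2 J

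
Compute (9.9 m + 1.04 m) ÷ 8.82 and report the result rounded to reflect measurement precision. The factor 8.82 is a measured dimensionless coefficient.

1.24 m

9.9 m + 1.04 m = 10.94 m; the sum is limited to 1 decimal place (3 s.f.).
Carrying full precision, 10.94 ÷ 8.82 = 1.24036281179… m; 8.82 has 3 s.f., so the result keeps min(3, 3) = 3 s.f.
Rounded to 3 significant figures: 1.24 m.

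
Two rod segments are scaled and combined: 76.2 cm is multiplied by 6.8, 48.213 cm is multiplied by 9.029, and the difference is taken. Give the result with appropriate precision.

76.2 × 6.8 = 518.16 → 5.2 × 10^2 cm (2 s.f., last digit at the 10^1 place).
48.213 × 9.029 = 435.315177 → 435.3 cm (4 s.f., last digit at the 10^-1 place).
Difference: 82.844823 cm; keep the coarser place, 10^1.
Result: 8 × 10^1 cm.

8 × 10^1 cm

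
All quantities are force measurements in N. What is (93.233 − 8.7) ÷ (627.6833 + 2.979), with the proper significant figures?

93.233 − 8.7 = 84.533, limited to 1 d.p. → 3 s.f.; 627.6833 + 2.979 = 630.6623, limited to 3 d.p. → 6 s.f.
Carrying full precision, 84.533 ÷ 630.6623 = 0.134038454495…; keep min(3, 6) = 3 s.f.
Rounded to 3 significant figures: 0.134.

0.134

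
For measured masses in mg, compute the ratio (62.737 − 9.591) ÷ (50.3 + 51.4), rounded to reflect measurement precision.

62.737 − 9.591 = 53.146, limited to 3 d.p. → 5 s.f.; 50.3 + 51.4 = 101.7, limited to 1 d.p. → 4 s.f.
Carrying full precision, 53.146 ÷ 101.7 = 0.522576204523…; keep min(5, 4) = 4 s.f.
Rounded to 4 significant figures: 0.5226.

0.5226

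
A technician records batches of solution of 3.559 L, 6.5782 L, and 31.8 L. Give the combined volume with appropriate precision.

41.9 L

3.559 L + 6.5782 L + 31.8 L = 41.9372 L.
Addition/subtraction keeps the fewest decimal places: 3.559 → 3 decimal places, 6.5782 → 4 decimal places, 31.8 → 1 decimal place; limit is 1.
Rounded to 1 decimal place: 41.9 L.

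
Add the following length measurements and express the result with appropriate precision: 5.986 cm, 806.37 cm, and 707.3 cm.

1519.7 cm

5.986 cm + 806.37 cm + 707.3 cm = 1519.656 cm.
Addition/subtraction keeps the fewest decimal places: 5.986 → 3 decimal places, 806.37 → 2 decimal places, 707.3 → 1 decimal place; limit is 1.
Rounded to 1 decimal place: 1519.7 cm.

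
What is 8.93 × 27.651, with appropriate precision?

247

8.93 × 27.651 = 246.92343
Multiplication/division keeps the fewest significant figures: 8.93 → 3 s.f., 27.651 → 5 s.f.; limit is 3.
Rounded to 3 significant figures: 247.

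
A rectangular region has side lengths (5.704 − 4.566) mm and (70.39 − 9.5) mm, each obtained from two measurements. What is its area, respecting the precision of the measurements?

5.704 − 4.566 = 1.138, limited to 3 d.p. → 4 s.f.; 70.39 − 9.5 = 60.89, limited to 1 d.p. → 3 s.f.
Carrying full precision, 1.138 × 60.89 = 69.29282; keep min(4, 3) = 3 s.f.
Rounded to 3 significant figures: 69.3 mm².

69.3 mm²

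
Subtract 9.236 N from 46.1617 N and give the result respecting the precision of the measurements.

46.1617 N − 9.236 N = 36.9257 N.
Addition/subtraction keeps the fewest decimal places: 46.1617 → 4 decimal places, 9.236 → 3 decimal places; limit is 3.
Rounded to 3 decimal places: 36.926 N.

36.926 N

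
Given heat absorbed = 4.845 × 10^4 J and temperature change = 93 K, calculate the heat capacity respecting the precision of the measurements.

heat capacity = 4.845 × 10^4 J ÷ 93 K = 520.967741935… J/K.
4.845 × 10^4 has 4 significant figures; 93 has 2.
Division/multiplication keeps the fewest: 2 significant figures.
Rounded: 5.2 × 10^2 J/K.

5.2 × 10^2 J/K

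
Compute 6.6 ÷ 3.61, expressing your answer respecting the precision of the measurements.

6.6 ÷ 3.61 = 1.82825484765…
Multiplication/division keeps the fewest significant figures: 6.6 → 2 s.f., 3.61 → 3 s.f.; limit is 2.
Rounded to 2 significant figures: 1.8.

1.8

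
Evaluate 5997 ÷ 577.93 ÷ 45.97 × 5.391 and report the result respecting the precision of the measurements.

5997 ÷ 577.93 ÷ 45.97 × 5.391 = 1.2168964885…
Multiplication/division keeps the fewest significant figures: 5997 → 4 s.f., 577.93 → 5 s.f., 45.97 → 4 s.f., 5.391 → 4 s.f.; limit is 4.
Rounded to 4 significant figures: 1.217.

1.217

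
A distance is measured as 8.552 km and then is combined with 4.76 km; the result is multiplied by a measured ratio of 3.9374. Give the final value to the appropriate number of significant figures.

8.552 km + 4.76 km = 13.312 km; the sum is limited to 2 decimal places (4 s.f.).
Carrying full precision, 13.312 × 3.9374 = 52.4146688 km; 3.9374 has 5 s.f., so the result keeps min(4, 5) = 4 s.f.
Rounded to 4 significant figures: 52.41 km.

52.41 km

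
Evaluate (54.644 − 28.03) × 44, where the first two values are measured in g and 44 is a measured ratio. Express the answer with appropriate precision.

54.644 g − 28.03 g = 26.614 g; the difference is limited to 2 decimal places (4 s.f.).
Carrying full precision, 26.614 × 44 = 1171.016 g; 44 has 2 s.f., so the result keeps min(4, 2) = 2 s.f.
Rounded to 2 significant figures: 1.2 × 10³ g.

1.2 × 10³ g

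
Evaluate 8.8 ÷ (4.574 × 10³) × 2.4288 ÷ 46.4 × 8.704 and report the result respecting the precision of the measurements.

8.8 × 10⁻⁴

8.8 ÷ (4.574 × 10³) × 2.4288 ÷ 46.4 × 8.704 = 0.000876554992989…
Multiplication/division keeps the fewest significant figures: 8.8 → 2 s.f., 4.574 × 10³ → 4 s.f., 2.4288 → 5 s.f., 46.4 → 3 s.f., 8.704 → 4 s.f.; limit is 2.
Rounded to 2 significant figures: 8.8 × 10⁻⁴.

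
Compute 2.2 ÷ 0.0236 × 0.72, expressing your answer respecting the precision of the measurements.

2.2 ÷ 0.0236 × 0.72 = 67.1186440678…
Multiplication/division keeps the fewest significant figures: 2.2 → 2 s.f., 0.0236 → 3 s.f., 0.72 → 2 s.f.; limit is 2.
Rounded to 2 significant figures: 67.

67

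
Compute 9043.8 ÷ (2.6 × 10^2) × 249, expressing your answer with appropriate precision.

9043.8 ÷ (2.6 × 10^2) × 249 = 8661.17769231…
Multiplication/division keeps the fewest significant figures: 9043.8 → 5 s.f., 2.6 × 10^2 → 2 s.f., 249 → 3 s.f.; limit is 2.
Rounded to 2 significant figures: 8.7 × 10^3.

8.7 × 10^3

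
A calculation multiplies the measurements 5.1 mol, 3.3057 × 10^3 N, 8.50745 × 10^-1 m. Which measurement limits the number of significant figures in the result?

5.1 mol → 2 s.f.; 3.3057 × 10^3 N → 5 s.f.; 8.50745 × 10^-1 m → 6 s.f.
The fewest is 2 significant figures, from 5.1 mol.

5.1 mol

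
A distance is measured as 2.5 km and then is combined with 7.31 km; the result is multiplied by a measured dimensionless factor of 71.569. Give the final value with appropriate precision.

7.0 × 10^2 km

2.5 km + 7.31 km = 9.81 km; the sum is limited to 1 decimal place (2 s.f.).
Carrying full precision, 9.81 × 71.569 = 702.09189 km; 71.569 has 5 s.f., so the result keeps min(2, 5) = 2 s.f.
Rounded to 2 significant figures: 7.0 × 10^2 km.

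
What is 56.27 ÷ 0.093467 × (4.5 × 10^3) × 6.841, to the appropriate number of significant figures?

1.9 × 10^7

56.27 ÷ 0.093467 × (4.5 × 10^3) × 6.841 = 18533212.9522…
Multiplication/division keeps the fewest significant figures: 56.27 → 4 s.f., 0.093467 → 5 s.f., 4.5 × 10^3 → 2 s.f., 6.841 → 4 s.f.; limit is 2.
Rounded to 2 significant figures: 1.9 × 10^7.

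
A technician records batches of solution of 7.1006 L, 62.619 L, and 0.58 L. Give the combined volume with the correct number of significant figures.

70.30 L

7.1006 L + 62.619 L + 0.58 L = 70.2996 L.
Addition/subtraction keeps the fewest decimal places: 7.1006 → 4 decimal places, 62.619 → 3 decimal places, 0.58 → 2 decimal places; limit is 2.
Rounded to 2 decimal places: 70.30 L.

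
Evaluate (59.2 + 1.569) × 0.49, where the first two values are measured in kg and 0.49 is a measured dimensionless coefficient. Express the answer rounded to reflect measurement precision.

3.0 × 10^1 kg

59.2 kg + 1.569 kg = 60.769 kg; the sum is limited to 1 decimal place (3 s.f.).
Carrying full precision, 60.769 × 0.49 = 29.77681 kg; 0.49 has 2 s.f., so the result keeps min(3, 2) = 2 s.f.
Rounded to 2 significant figures: 3.0 × 10^1 kg.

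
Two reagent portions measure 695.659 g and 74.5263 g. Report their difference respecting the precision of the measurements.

695.659 g − 74.5263 g = 621.1327 g.
Addition/subtraction keeps the fewest decimal places: 695.659 → 3 decimal places, 74.5263 → 4 decimal places; limit is 3.
Rounded to 3 decimal places: 621.133 g.

621.133 g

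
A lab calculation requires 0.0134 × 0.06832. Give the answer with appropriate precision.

9.15 × 10⁻⁴

0.0134 × 0.06832 = 0.000915488
Multiplication/division keeps the fewest significant figures: 0.0134 → 3 s.f., 0.06832 → 4 s.f.; limit is 3.
Rounded to 3 significant figures: 9.15 × 10⁻⁴.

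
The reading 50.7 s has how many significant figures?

50.7: zeros between nonzero digits are significant.

3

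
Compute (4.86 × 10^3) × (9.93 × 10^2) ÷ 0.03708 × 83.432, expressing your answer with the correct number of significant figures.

1.09 × 10^10

(4.86 × 10^3) × (9.93 × 10^2) ÷ 0.03708 × 83.432 = 1.0858715301 × 10^10…
Multiplication/division keeps the fewest significant figures: 4.86 × 10^3 → 3 s.f., 9.93 × 10^2 → 3 s.f., 0.03708 → 4 s.f., 83.432 → 5 s.f.; limit is 3.
Rounded to 3 significant figures: 1.09 × 10^10.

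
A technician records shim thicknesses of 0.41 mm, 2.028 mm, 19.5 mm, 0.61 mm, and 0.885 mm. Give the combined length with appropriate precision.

23.4 mm

0.41 mm + 2.028 mm + 19.5 mm + 0.61 mm + 0.885 mm = 23.433 mm.
Addition/subtraction keeps the fewest decimal places: 0.41 → 2 decimal places, 2.028 → 3 decimal places, 19.5 → 1 decimal place, 0.61 → 2 decimal places, 0.885 → 3 decimal places; limit is 1.
Rounded to 1 decimal place: 23.4 mm.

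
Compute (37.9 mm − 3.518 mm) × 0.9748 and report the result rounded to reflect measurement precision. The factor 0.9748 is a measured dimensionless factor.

37.9 mm − 3.518 mm = 34.382 mm; the difference is limited to 1 decimal place (3 s.f.).
Carrying full precision, 34.382 × 0.9748 = 33.5155736 mm; 0.9748 has 4 s.f., so the result keeps min(3, 4) = 3 s.f.
Rounded to 3 significant figures: 33.5 mm.

33.5 mm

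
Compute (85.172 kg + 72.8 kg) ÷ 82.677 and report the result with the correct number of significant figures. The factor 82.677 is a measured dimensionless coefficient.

1.911 kg

85.172 kg + 72.8 kg = 157.972 kg; the sum is limited to 1 decimal place (4 s.f.).
Carrying full precision, 157.972 ÷ 82.677 = 1.91071277381… kg; 82.677 has 5 s.f., so the result keeps min(4, 5) = 4 s.f.
Rounded to 4 significant figures: 1.911 kg.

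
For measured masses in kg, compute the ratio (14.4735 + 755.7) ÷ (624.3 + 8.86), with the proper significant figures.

1.216

14.4735 + 755.7 = 770.1735, limited to 1 d.p. → 4 s.f.; 624.3 + 8.86 = 633.16, limited to 1 d.p. → 4 s.f.
Carrying full precision, 770.1735 ÷ 633.16 = 1.21639632952…; keep min(4, 4) = 4 s.f.
Rounded to 4 significant figures: 1.216.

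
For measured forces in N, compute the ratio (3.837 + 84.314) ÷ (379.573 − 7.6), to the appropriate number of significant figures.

0.2370

3.837 + 84.314 = 88.151, limited to 3 d.p. → 5 s.f.; 379.573 − 7.6 = 371.973, limited to 1 d.p. → 4 s.f.
Carrying full precision, 88.151 ÷ 371.973 = 0.236982254088…; keep min(5, 4) = 4 s.f.
Rounded to 4 significant figures: 0.2370.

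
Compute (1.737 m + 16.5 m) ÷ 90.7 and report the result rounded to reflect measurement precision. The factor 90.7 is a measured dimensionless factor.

1.737 m + 16.5 m = 18.237 m; the sum is limited to 1 decimal place (3 s.f.).
Carrying full precision, 18.237 ÷ 90.7 = 0.201069459757… m; 90.7 has 3 s.f., so the result keeps min(3, 3) = 3 s.f.
Rounded to 3 significant figures: 0.201 m.

0.201 m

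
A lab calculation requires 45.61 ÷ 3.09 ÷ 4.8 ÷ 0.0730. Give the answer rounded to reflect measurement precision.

42

45.61 ÷ 3.09 ÷ 4.8 ÷ 0.0730 = 42.1247654091…
Multiplication/division keeps the fewest significant figures: 45.61 → 4 s.f., 3.09 → 3 s.f., 4.8 → 2 s.f., 0.0730 → 3 s.f.; limit is 2.
Rounded to 2 significant figures: 42.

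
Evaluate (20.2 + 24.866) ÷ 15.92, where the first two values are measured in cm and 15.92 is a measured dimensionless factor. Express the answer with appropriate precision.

2.83 cm

20.2 cm + 24.866 cm = 45.066 cm; the sum is limited to 1 decimal place (3 s.f.).
Carrying full precision, 45.066 ÷ 15.92 = 2.83077889447… cm; 15.92 has 4 s.f., so the result keeps min(3, 4) = 3 s.f.
Rounded to 3 significant figures: 2.83 cm.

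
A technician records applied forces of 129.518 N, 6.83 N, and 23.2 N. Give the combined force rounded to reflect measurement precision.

129.518 N + 6.83 N + 23.2 N = 159.548 N.
Addition/subtraction keeps the fewest decimal places: 129.518 → 3 decimal places, 6.83 → 2 decimal places, 23.2 → 1 decimal place; limit is 1.
Rounded to 1 decimal place: 159.5 N.

159.5 N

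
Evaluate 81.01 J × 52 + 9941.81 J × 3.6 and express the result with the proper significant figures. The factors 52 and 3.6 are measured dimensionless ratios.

81.01 × 52 = 4212.52 → 4.2 × 10³ J (2 s.f., last digit at the 10^2 place).
9941.81 × 3.6 = 35790.516 → 3.6 × 10⁴ J (2 s.f., last digit at the 10^3 place).
Sum: 40003.036 J; keep the coarser place, 10^3.
Result: 4.0 × 10⁴ J.

4.0 × 10⁴ J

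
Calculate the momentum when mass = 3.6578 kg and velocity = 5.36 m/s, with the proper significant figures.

19.6 kg·m/s

momentum = 3.6578 kg × 5.36 m/s = 19.605808 kg·m/s.
3.6578 has 5 significant figures; 5.36 has 3.
Division/multiplication keeps the fewest: 3 significant figures.
Rounded: 19.6 kg·m/s.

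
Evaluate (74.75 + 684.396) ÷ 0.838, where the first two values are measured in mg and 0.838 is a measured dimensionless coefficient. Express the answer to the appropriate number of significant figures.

74.75 mg + 684.396 mg = 759.146 mg; the sum is limited to 2 decimal places (5 s.f.).
Carrying full precision, 759.146 ÷ 0.838 = 905.902147971… mg; 0.838 has 3 s.f., so the result keeps min(5, 3) = 3 s.f.
Rounded to 3 significant figures: 906 mg.

906 mg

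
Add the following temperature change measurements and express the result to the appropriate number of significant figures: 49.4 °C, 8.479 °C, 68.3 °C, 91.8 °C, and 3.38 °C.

2.214 × 10^2 °C

49.4 °C + 8.479 °C + 68.3 °C + 91.8 °C + 3.38 °C = 221.359 °C.
Addition/subtraction keeps the fewest decimal places: 49.4 → 1 decimal place, 8.479 → 3 decimal places, 68.3 → 1 decimal place, 91.8 → 1 decimal place, 3.38 → 2 decimal places; limit is 1.
Rounded to 1 decimal place: 2.214 × 10^2 °C.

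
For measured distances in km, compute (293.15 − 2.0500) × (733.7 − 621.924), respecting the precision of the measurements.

293.15 − 2.0500 = 291.1000, limited to 2 d.p. → 5 s.f.; 733.7 − 621.924 = 111.776, limited to 1 d.p. → 4 s.f.
Carrying full precision, 291.1000 × 111.776 = 32537.9936; keep min(5, 4) = 4 s.f.
Rounded to 4 significant figures: 3.254 × 10⁴ km².

3.254 × 10⁴ km²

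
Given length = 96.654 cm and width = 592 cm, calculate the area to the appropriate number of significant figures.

5.72 × 10⁴ cm²

area = 96.654 cm × 592 cm = 57219.168 cm².
96.654 has 5 significant figures; 592 has 3.
Division/multiplication keeps the fewest: 3 significant figures.
Rounded: 5.72 × 10⁴ cm².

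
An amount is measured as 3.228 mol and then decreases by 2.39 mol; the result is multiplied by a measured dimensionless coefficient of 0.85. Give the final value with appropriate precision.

0.71 mol

3.228 mol − 2.39 mol = 0.838 mol; the difference is limited to 2 decimal places (2 s.f.).
Carrying full precision, 0.838 × 0.85 = 0.7123 mol; 0.85 has 2 s.f., so the result keeps min(2, 2) = 2 s.f.
Rounded to 2 significant figures: 0.71 mol.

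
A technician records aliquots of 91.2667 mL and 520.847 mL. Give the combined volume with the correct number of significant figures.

91.2667 mL + 520.847 mL = 612.1137 mL.
Addition/subtraction keeps the fewest decimal places: 91.2667 → 4 decimal places, 520.847 → 3 decimal places; limit is 3.
Rounded to 3 decimal places: 612.114 mL.

612.114 mL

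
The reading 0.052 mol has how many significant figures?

2

0.052: leading zeros are not significant.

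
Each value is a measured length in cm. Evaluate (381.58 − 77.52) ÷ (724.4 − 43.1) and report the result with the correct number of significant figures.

0.4463

381.58 − 77.52 = 304.06, limited to 2 d.p. → 5 s.f.; 724.4 − 43.1 = 681.3, limited to 1 d.p. → 4 s.f.
Carrying full precision, 304.06 ÷ 681.3 = 0.446293849993…; keep min(5, 4) = 4 s.f.
Rounded to 4 significant figures: 0.4463.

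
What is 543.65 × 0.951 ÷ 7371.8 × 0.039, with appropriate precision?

2.7 × 10^-3

543.65 × 0.951 ÷ 7371.8 × 0.039 = 0.0027352118682…
Multiplication/division keeps the fewest significant figures: 543.65 → 5 s.f., 0.951 → 3 s.f., 7371.8 → 5 s.f., 0.039 → 2 s.f.; limit is 2.
Rounded to 2 significant figures: 2.7 × 10^-3.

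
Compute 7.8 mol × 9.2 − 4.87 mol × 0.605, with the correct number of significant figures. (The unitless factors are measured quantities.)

7.8 × 9.2 = 71.76 → 72 mol (2 s.f., last digit at the 10^0 place).
4.87 × 0.605 = 2.94635 → 2.95 mol (3 s.f., last digit at the 10^-2 place).
Difference: 68.81365 mol; keep the coarser place, 10^0.
Result: 69 mol.

69 mol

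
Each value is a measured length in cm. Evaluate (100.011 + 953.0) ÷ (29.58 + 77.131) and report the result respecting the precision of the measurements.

9.8679

100.011 + 953.0 = 1053.011, limited to 1 d.p. → 5 s.f.; 29.58 + 77.131 = 106.711, limited to 2 d.p. → 5 s.f.
Carrying full precision, 1053.011 ÷ 106.711 = 9.86787678871…; keep min(5, 5) = 5 s.f.
Rounded to 5 significant figures: 9.8679.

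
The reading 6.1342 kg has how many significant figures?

6.1342: every digit is nonzero and significant.

5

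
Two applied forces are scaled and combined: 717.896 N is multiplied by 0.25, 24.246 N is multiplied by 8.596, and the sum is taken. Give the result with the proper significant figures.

3.9 × 10^2 N

717.896 × 0.25 = 179.474 → 1.8 × 10^2 N (2 s.f., last digit at the 10^1 place).
24.246 × 8.596 = 208.418616 → 208.4 N (4 s.f., last digit at the 10^-1 place).
Sum: 387.892616 N; keep the coarser place, 10^1.
Result: 3.9 × 10^2 N.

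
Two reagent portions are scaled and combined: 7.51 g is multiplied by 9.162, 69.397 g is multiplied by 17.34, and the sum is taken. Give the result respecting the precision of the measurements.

7.51 × 9.162 = 68.80662 → 68.8 g (3 s.f., last digit at the 10^-1 place).
69.397 × 17.34 = 1203.34398 → 1203 g (4 s.f., last digit at the 10^0 place).
Sum: 1272.1506 g; keep the coarser place, 10^0.
Result: 1272 g.

1272 g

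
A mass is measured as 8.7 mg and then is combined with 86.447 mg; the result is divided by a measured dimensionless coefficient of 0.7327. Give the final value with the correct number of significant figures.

1.30 × 10^2 mg

8.7 mg + 86.447 mg = 95.147 mg; the sum is limited to 1 decimal place (3 s.f.).
Carrying full precision, 95.147 ÷ 0.7327 = 129.858059233… mg; 0.7327 has 4 s.f., so the result keeps min(3, 4) = 3 s.f.
Rounded to 3 significant figures: 1.30 × 10^2 mg.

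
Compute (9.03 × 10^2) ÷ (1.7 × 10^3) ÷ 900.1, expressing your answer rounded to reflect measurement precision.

(9.03 × 10^2) ÷ (1.7 × 10^3) ÷ 900.1 = 0.000590130508375…
Multiplication/division keeps the fewest significant figures: 9.03 × 10^2 → 3 s.f., 1.7 × 10^3 → 2 s.f., 900.1 → 4 s.f.; limit is 2.
Rounded to 2 significant figures: 5.9 × 10^-4.

5.9 × 10^-4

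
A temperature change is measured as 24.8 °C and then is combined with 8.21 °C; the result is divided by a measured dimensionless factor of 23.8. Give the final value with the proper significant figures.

1.39 °C

24.8 °C + 8.21 °C = 33.01 °C; the sum is limited to 1 decimal place (3 s.f.).
Carrying full precision, 33.01 ÷ 23.8 = 1.38697478992… °C; 23.8 has 3 s.f., so the result keeps min(3, 3) = 3 s.f.
Rounded to 3 significant figures: 1.39 °C.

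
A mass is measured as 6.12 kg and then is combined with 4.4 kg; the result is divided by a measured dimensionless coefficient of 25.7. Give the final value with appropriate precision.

0.409 kg

6.12 kg + 4.4 kg = 10.52 kg; the sum is limited to 1 decimal place (3 s.f.).
Carrying full precision, 10.52 ÷ 25.7 = 0.409338521401… kg; 25.7 has 3 s.f., so the result keeps min(3, 3) = 3 s.f.
Rounded to 3 significant figures: 0.409 kg.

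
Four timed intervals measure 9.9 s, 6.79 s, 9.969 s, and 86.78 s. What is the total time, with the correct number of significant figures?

113.4 s

9.9 s + 6.79 s + 9.969 s + 86.78 s = 113.439 s.
Addition/subtraction keeps the fewest decimal places: 9.9 → 1 decimal place, 6.79 → 2 decimal places, 9.969 → 3 decimal places, 86.78 → 2 decimal places; limit is 1.
Rounded to 1 decimal place: 113.4 s.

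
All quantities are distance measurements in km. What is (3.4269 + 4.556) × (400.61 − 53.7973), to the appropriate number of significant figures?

3.4269 + 4.556 = 7.9829, limited to 3 d.p. → 4 s.f.; 400.61 − 53.7973 = 346.8127, limited to 2 d.p. → 5 s.f.
Carrying full precision, 7.9829 × 346.8127 = 2768.57110283; keep min(4, 5) = 4 s.f.
Rounded to 4 significant figures: 2769 km².

2769 km²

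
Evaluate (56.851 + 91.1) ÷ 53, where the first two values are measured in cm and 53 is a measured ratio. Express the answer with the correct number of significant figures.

2.8 cm

56.851 cm + 91.1 cm = 147.951 cm; the sum is limited to 1 decimal place (4 s.f.).
Carrying full precision, 147.951 ÷ 53 = 2.79152830189… cm; 53 has 2 s.f., so the result keeps min(4, 2) = 2 s.f.
Rounded to 2 significant figures: 2.8 cm.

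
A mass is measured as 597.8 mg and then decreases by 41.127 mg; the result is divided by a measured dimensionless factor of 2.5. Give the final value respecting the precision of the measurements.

597.8 mg − 41.127 mg = 556.673 mg; the difference is limited to 1 decimal place (4 s.f.).
Carrying full precision, 556.673 ÷ 2.5 = 222.6692 mg; 2.5 has 2 s.f., so the result keeps min(4, 2) = 2 s.f.
Rounded to 2 significant figures: 2.2 × 10² mg.

2.2 × 10² mg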